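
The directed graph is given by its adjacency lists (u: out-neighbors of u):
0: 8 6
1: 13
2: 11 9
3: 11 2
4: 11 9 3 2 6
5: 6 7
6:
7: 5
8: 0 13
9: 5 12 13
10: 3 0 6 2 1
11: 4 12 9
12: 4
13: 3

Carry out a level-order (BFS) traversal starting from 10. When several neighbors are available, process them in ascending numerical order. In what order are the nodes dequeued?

10, 0, 1, 2, 3, 6, 8, 13, 9, 11, 5, 12, 4, 7

Visit 10; enqueue 0, 1, 2, 3, 6 → queue [0, 1, 2, 3, 6]
Visit 0; enqueue 8 → queue [1, 2, 3, 6, 8]
Visit 1; enqueue 13 → queue [2, 3, 6, 8, 13]
Visit 2; enqueue 9, 11 → queue [3, 6, 8, 13, 9, 11]
Visit 3 → queue [6, 8, 13, 9, 11]
Visit 6 → queue [8, 13, 9, 11]
Visit 8 → queue [13, 9, 11]
Visit 13 → queue [9, 11]
Visit 9; enqueue 5, 12 → queue [11, 5, 12]
Visit 11; enqueue 4 → queue [5, 12, 4]
Visit 5; enqueue 7 → queue [12, 4, 7]
Visit 12 → queue [4, 7]
Visit 4 → queue [7]
Visit 7 → queue []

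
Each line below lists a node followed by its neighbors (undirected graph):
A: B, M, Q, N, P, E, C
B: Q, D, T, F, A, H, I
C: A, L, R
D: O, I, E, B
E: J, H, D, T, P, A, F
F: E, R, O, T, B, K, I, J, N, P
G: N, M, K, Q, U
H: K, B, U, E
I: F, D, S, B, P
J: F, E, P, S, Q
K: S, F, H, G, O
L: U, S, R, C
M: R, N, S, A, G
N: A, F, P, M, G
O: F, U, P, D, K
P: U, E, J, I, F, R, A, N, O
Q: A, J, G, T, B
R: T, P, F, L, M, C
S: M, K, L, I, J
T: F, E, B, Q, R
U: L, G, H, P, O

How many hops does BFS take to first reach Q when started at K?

2

Level 0: K
Level 1: F, G, H, O, S
Level 2: B, D, E, I, J, L, M, N, P, Q, R, T, U
Level 3: A, C
Q first appears at level 2.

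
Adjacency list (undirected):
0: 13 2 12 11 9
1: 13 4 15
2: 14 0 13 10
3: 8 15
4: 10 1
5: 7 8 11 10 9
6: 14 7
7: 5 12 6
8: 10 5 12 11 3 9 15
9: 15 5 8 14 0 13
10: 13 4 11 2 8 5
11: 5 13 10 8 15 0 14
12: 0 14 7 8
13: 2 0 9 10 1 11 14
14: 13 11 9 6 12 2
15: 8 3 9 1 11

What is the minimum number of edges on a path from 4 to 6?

Level 0: 4
Level 1: 1, 10
Level 2: 2, 5, 8, 11, 13, 15
Level 3: 0, 3, 7, 9, 12, 14
Level 4: 6
6 first appears at level 4.

4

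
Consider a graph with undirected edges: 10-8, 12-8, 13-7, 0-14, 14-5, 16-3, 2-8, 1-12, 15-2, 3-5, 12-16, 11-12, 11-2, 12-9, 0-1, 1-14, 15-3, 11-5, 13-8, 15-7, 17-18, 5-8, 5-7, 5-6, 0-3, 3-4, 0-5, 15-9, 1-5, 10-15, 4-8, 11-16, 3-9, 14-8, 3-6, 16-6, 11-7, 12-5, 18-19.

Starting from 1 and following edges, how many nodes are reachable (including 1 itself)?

17

BFS from 1 visits: 1, 0, 5, 12, 14, 3, 6, 7, 8, 11, 9, 16, 4, 15, 13, 2, 10
Reachable nodes: 17 of 20 total.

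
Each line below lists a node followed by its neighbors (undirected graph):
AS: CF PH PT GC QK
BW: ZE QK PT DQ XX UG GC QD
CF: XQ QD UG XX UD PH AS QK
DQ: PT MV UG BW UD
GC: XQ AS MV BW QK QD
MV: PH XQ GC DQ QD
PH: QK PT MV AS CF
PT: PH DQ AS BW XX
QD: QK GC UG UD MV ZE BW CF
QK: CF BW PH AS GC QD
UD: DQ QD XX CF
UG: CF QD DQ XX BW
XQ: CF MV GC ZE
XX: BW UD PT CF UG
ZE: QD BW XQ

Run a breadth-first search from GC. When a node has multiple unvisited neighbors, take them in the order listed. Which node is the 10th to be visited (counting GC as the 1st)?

PH

Visit GC; enqueue XQ, AS, MV, BW, QK, QD → queue [XQ, AS, MV, BW, QK, QD]
Visit XQ; enqueue CF, ZE → queue [AS, MV, BW, QK, QD, CF, ZE]
Visit AS; enqueue PH, PT → queue [MV, BW, QK, QD, CF, ZE, PH, PT]
Visit MV; enqueue DQ → queue [BW, QK, QD, CF, ZE, PH, PT, DQ]
Visit BW; enqueue XX, UG → queue [QK, QD, CF, ZE, PH, PT, DQ, XX, UG]
Visit QK → queue [QD, CF, ZE, PH, PT, DQ, XX, UG]
Visit QD; enqueue UD → queue [CF, ZE, PH, PT, DQ, XX, UG, UD]
Visit CF → queue [ZE, PH, PT, DQ, XX, UG, UD]
Visit ZE → queue [PH, PT, DQ, XX, UG, UD]
Visit PH → queue [PT, DQ, XX, UG, UD]
Visit PT → queue [DQ, XX, UG, UD]
Visit DQ → queue [XX, UG, UD]
Visit XX → queue [UG, UD]
Visit UG → queue [UD]
Visit UD → queue []

Visit order: GC, XQ, AS, MV, BW, QK, QD, CF, ZE, PH, PT, DQ, XX, UG, UD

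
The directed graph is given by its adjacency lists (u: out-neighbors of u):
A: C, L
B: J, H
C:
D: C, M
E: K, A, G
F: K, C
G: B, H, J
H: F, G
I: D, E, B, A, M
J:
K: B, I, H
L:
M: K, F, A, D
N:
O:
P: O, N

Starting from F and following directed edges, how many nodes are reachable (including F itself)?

13

BFS from F visits: F, K, C, B, I, H, J, D, E, A, M, G, L
Reachable nodes: 13 of 16 total.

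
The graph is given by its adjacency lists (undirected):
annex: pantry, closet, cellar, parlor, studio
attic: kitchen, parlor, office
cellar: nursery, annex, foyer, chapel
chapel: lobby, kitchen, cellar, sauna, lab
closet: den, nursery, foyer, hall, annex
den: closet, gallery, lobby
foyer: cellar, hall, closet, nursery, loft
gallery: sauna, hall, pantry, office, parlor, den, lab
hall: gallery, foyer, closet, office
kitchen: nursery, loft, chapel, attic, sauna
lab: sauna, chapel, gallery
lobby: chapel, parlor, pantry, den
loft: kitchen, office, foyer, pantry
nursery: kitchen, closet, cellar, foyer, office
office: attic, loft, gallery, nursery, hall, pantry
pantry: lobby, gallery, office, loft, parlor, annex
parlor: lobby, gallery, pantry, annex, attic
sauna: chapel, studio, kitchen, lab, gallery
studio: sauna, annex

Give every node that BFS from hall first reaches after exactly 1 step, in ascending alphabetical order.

Level 0: hall
Level 1: closet, foyer, gallery, office
Level 2: annex, attic, cellar, den, lab, loft, nursery, pantry, parlor, sauna
Level 3: chapel, kitchen, lobby, studio

closet, foyer, gallery, office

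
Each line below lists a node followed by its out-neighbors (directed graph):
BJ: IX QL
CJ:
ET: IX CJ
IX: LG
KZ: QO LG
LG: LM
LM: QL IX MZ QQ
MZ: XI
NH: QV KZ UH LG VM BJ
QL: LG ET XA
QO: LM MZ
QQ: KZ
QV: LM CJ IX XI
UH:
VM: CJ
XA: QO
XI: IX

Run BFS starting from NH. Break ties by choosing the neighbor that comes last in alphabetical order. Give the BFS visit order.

Visit NH; enqueue VM, UH, QV, LG, KZ, BJ → queue [VM, UH, QV, LG, KZ, BJ]
Visit VM; enqueue CJ → queue [UH, QV, LG, KZ, BJ, CJ]
Visit UH → queue [QV, LG, KZ, BJ, CJ]
Visit QV; enqueue XI, LM, IX → queue [LG, KZ, BJ, CJ, XI, LM, IX]
Visit LG → queue [KZ, BJ, CJ, XI, LM, IX]
Visit KZ; enqueue QO → queue [BJ, CJ, XI, LM, IX, QO]
Visit BJ; enqueue QL → queue [CJ, XI, LM, IX, QO, QL]
Visit CJ → queue [XI, LM, IX, QO, QL]
Visit XI → queue [LM, IX, QO, QL]
Visit LM; enqueue QQ, MZ → queue [IX, QO, QL, QQ, MZ]
Visit IX → queue [QO, QL, QQ, MZ]
Visit QO → queue [QL, QQ, MZ]
Visit QL; enqueue XA, ET → queue [QQ, MZ, XA, ET]
Visit QQ → queue [MZ, XA, ET]
Visit MZ → queue [XA, ET]
Visit XA → queue [ET]
Visit ET → queue []

NH, VM, UH, QV, LG, KZ, BJ, CJ, XI, LM, IX, QO, QL, QQ, MZ, XA, ET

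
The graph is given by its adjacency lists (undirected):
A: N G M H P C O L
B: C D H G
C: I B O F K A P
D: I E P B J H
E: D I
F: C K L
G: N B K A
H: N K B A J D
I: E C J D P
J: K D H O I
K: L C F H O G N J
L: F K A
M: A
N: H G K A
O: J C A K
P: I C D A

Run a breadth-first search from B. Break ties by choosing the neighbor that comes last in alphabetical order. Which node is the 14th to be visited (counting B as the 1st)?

Visit B; enqueue H, G, D, C → queue [H, G, D, C]
Visit H; enqueue N, K, J, A → queue [G, D, C, N, K, J, A]
Visit G → queue [D, C, N, K, J, A]
Visit D; enqueue P, I, E → queue [C, N, K, J, A, P, I, E]
Visit C; enqueue O, F → queue [N, K, J, A, P, I, E, O, F]
Visit N → queue [K, J, A, P, I, E, O, F]
Visit K; enqueue L → queue [J, A, P, I, E, O, F, L]
Visit J → queue [A, P, I, E, O, F, L]
Visit A; enqueue M → queue [P, I, E, O, F, L, M]
Visit P → queue [I, E, O, F, L, M]
Visit I → queue [E, O, F, L, M]
Visit E → queue [O, F, L, M]
Visit O → queue [F, L, M]
Visit F → queue [L, M]
Visit L → queue [M]
Visit M → queue []

Visit order: B, H, G, D, C, N, K, J, A, P, I, E, O, F, L, M

F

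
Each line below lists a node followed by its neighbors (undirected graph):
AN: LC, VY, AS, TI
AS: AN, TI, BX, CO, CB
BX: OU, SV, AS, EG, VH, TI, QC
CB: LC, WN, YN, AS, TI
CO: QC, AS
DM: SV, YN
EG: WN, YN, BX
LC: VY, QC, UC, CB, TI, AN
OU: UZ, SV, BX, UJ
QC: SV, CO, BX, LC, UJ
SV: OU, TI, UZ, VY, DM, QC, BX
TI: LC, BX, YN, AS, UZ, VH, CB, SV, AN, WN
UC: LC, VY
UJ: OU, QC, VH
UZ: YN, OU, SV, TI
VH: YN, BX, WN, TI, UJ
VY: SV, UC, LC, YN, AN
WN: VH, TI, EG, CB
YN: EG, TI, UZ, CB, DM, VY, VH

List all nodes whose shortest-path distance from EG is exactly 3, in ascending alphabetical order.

Level 0: EG
Level 1: BX, WN, YN
Level 2: AS, CB, DM, OU, QC, SV, TI, UZ, VH, VY
Level 3: AN, CO, LC, UC, UJ

AN, CO, LC, UC, UJ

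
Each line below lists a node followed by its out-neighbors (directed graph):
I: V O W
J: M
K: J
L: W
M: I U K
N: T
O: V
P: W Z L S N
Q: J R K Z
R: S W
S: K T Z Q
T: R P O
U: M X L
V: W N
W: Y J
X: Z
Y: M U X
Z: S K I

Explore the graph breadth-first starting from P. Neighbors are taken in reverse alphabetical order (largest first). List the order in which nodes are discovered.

Visit P; enqueue Z, W, S, N, L → queue [Z, W, S, N, L]
Visit Z; enqueue K, I → queue [W, S, N, L, K, I]
Visit W; enqueue Y, J → queue [S, N, L, K, I, Y, J]
Visit S; enqueue T, Q → queue [N, L, K, I, Y, J, T, Q]
Visit N → queue [L, K, I, Y, J, T, Q]
Visit L → queue [K, I, Y, J, T, Q]
Visit K → queue [I, Y, J, T, Q]
Visit I; enqueue V, O → queue [Y, J, T, Q, V, O]
Visit Y; enqueue X, U, M → queue [J, T, Q, V, O, X, U, M]
Visit J → queue [T, Q, V, O, X, U, M]
Visit T; enqueue R → queue [Q, V, O, X, U, M, R]
Visit Q → queue [V, O, X, U, M, R]
Visit V → queue [O, X, U, M, R]
Visit O → queue [X, U, M, R]
Visit X → queue [U, M, R]
Visit U → queue [M, R]
Visit M → queue [R]
Visit R → queue []

P, Z, W, S, N, L, K, I, Y, J, T, Q, V, O, X, U, M, R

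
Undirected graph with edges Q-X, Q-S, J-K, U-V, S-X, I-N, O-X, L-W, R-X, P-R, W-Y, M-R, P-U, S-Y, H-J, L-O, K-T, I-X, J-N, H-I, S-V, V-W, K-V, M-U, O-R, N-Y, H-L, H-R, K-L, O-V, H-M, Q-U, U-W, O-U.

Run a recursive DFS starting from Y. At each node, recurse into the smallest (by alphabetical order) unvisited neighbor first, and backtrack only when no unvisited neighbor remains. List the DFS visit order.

Y, N, I, H, J, K, L, O, R, M, U, P, Q, S, V, W, X, T

Visit Y
Y → N
N → I
I → H
H → J
J → K
K → L
L → O
O → R
R → M
M → U
U → P
U → Q
Q → S
S → V
V → W
S → X
K → T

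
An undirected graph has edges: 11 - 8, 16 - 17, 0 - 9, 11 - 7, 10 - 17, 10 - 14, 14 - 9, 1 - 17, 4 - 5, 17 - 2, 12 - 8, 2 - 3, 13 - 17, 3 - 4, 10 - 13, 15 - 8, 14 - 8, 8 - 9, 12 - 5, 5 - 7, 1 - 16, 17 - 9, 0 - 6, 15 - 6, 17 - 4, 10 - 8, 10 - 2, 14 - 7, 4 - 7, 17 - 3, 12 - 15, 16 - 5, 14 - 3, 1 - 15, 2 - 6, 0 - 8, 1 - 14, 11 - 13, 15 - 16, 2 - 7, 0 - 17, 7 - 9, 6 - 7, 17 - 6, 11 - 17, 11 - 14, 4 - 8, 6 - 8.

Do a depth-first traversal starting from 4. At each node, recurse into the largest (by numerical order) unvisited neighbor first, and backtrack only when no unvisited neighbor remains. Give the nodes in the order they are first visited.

4 17 16 15 12 8 14 11 13 10 2 7 9 0 6 5 3 1

Visit 4
4 → 17
17 → 16
16 → 15
15 → 12
12 → 8
8 → 14
14 → 11
11 → 13
13 → 10
10 → 2
2 → 7
7 → 9
9 → 0
0 → 6
7 → 5
2 → 3
14 → 1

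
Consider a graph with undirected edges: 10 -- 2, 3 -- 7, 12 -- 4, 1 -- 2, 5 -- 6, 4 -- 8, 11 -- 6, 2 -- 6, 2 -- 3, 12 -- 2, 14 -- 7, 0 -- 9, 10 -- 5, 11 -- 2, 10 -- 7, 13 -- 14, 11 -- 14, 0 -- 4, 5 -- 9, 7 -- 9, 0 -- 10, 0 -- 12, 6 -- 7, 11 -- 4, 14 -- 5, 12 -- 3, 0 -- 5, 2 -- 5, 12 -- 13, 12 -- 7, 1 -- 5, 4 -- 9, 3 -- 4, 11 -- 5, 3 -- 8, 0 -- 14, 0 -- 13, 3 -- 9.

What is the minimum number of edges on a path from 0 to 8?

2

Level 0: 0
Level 1: 4, 5, 9, 10, 12, 13, 14
Level 2: 1, 2, 3, 6, 7, 8, 11
8 first appears at level 2.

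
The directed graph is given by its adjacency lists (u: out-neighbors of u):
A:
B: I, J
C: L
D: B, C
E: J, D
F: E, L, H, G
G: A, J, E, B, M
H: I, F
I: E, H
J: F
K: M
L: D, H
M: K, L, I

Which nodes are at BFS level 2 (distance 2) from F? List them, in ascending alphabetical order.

Level 0: F
Level 1: E, G, H, L
Level 2: A, B, D, I, J, M
Level 3: C, K

A, B, D, I, J, M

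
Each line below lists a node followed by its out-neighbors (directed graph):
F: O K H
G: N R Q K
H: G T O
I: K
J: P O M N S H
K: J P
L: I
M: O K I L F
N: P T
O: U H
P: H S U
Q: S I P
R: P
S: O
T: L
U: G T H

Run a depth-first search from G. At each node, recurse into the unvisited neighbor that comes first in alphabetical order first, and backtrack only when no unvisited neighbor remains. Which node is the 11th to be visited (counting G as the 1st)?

F

Visit G
G → K
K → J
J → H
H → O
O → U
U → T
T → L
L → I
J → M
M → F
J → N
N → P
P → S
G → Q
G → R

Visit order: G, K, J, H, O, U, T, L, I, M, F, N, P, S, Q, R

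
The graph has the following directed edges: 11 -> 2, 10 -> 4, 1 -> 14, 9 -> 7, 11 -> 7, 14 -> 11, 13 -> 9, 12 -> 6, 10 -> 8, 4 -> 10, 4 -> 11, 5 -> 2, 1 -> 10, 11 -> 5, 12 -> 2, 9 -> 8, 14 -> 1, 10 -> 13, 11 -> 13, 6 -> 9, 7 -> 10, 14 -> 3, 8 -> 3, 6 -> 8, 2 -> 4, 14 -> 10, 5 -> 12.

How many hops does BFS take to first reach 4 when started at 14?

2

Level 0: 14
Level 1: 1, 3, 10, 11
Level 2: 2, 4, 5, 7, 8, 13
Level 3: 9, 12
Level 4: 6
4 first appears at level 2.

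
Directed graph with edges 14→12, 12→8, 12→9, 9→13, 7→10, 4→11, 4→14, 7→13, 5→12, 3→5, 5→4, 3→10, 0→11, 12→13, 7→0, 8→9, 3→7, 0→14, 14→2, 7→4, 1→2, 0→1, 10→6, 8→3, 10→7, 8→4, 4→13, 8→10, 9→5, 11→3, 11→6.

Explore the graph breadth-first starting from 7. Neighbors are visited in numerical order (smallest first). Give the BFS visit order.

7 0 4 10 13 1 11 14 6 2 3 12 5 8 9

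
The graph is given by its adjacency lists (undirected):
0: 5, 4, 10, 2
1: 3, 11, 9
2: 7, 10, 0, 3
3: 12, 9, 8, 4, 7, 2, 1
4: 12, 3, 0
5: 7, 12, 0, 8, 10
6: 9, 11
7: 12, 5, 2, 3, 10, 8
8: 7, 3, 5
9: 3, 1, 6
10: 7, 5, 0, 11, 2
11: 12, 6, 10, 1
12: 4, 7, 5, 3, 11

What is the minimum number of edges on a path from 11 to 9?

2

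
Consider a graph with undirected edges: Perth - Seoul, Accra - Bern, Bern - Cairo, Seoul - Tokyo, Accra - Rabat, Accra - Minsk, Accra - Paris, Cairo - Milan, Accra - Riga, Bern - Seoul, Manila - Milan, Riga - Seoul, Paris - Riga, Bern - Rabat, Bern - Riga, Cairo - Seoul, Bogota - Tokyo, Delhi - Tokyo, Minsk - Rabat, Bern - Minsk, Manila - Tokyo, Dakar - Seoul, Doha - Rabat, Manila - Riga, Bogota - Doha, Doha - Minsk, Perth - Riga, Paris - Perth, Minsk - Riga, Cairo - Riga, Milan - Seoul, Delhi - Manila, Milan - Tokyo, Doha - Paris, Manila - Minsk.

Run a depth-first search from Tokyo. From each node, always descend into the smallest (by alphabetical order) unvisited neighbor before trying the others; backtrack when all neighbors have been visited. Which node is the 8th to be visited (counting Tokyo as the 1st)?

Visit Tokyo
Tokyo → Bogota
Bogota → Doha
Doha → Minsk
Minsk → Accra
Accra → Bern
Bern → Cairo
Cairo → Milan
Milan → Manila
Manila → Delhi
Manila → Riga
Riga → Paris
Paris → Perth
Perth → Seoul
Seoul → Dakar
Bern → Rabat

Visit order: Tokyo, Bogota, Doha, Minsk, Accra, Bern, Cairo, Milan, Manila, Delhi, Riga, Paris, Perth, Seoul, Dakar, Rabat

Milan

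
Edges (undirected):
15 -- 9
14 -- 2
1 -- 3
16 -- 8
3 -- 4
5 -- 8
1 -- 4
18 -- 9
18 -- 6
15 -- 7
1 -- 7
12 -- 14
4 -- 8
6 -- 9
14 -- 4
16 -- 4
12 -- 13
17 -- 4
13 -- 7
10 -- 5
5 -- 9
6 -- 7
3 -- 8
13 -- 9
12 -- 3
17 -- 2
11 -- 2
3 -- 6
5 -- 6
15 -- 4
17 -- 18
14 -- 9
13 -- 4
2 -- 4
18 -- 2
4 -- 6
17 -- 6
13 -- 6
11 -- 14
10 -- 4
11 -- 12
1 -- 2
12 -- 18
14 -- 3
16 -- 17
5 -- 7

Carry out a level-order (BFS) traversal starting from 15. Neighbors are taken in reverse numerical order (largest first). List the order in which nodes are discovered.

15 → 9 → 7 → 4 → 18 → 14 → 13 → 6 → 5 → 1 → 17 → 16 → 10 → 8 → 3 → 2 → 12 → 11

Visit 15; enqueue 9, 7, 4 → queue [9, 7, 4]
Visit 9; enqueue 18, 14, 13, 6, 5 → queue [7, 4, 18, 14, 13, 6, 5]
Visit 7; enqueue 1 → queue [4, 18, 14, 13, 6, 5, 1]
Visit 4; enqueue 17, 16, 10, 8, 3, 2 → queue [18, 14, 13, 6, 5, 1, 17, 16, 10, 8, 3, 2]
Visit 18; enqueue 12 → queue [14, 13, 6, 5, 1, 17, 16, 10, 8, 3, 2, 12]
Visit 14; enqueue 11 → queue [13, 6, 5, 1, 17, 16, 10, 8, 3, 2, 12, 11]
Visit 13 → queue [6, 5, 1, 17, 16, 10, 8, 3, 2, 12, 11]
Visit 6 → queue [5, 1, 17, 16, 10, 8, 3, 2, 12, 11]
Visit 5 → queue [1, 17, 16, 10, 8, 3, 2, 12, 11]
Visit 1 → queue [17, 16, 10, 8, 3, 2, 12, 11]
Visit 17 → queue [16, 10, 8, 3, 2, 12, 11]
Visit 16 → queue [10, 8, 3, 2, 12, 11]
Visit 10 → queue [8, 3, 2, 12, 11]
Visit 8 → queue [3, 2, 12, 11]
Visit 3 → queue [2, 12, 11]
Visit 2 → queue [12, 11]
Visit 12 → queue [11]
Visit 11 → queue []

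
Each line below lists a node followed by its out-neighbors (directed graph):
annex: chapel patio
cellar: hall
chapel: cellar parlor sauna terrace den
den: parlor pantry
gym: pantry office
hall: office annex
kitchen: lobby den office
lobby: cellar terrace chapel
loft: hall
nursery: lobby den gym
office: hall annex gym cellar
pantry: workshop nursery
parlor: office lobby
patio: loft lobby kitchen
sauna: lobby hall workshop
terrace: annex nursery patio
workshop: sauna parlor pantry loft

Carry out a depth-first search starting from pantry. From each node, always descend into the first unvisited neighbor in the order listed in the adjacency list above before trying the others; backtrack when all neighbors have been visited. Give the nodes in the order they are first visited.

pantry → workshop → sauna → lobby → cellar → hall → office → annex → chapel → parlor → terrace → nursery → den → gym → patio → loft → kitchen

Visit pantry
pantry → workshop
workshop → sauna
sauna → lobby
lobby → cellar
cellar → hall
hall → office
office → annex
annex → chapel
chapel → parlor
chapel → terrace
terrace → nursery
nursery → den
nursery → gym
terrace → patio
patio → loft
patio → kitchen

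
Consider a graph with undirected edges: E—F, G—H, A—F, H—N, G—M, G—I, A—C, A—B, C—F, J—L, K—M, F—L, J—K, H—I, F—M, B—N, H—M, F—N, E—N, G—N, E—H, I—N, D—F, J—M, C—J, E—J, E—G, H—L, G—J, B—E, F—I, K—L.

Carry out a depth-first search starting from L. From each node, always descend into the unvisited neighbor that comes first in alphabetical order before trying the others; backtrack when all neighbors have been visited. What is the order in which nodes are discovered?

L F A B E G H I N M J C K D

Visit L
L → F
F → A
A → B
B → E
E → G
G → H
H → I
I → N
H → M
M → J
J → C
J → K
F → D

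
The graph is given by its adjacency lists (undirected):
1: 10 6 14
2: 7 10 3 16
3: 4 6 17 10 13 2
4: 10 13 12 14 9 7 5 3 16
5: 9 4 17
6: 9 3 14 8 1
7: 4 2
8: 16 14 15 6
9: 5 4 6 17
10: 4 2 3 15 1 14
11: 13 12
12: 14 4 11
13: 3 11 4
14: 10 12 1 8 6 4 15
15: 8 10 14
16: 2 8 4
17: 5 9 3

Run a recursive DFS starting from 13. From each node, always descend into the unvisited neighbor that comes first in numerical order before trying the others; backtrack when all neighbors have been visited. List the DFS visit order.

13 → 3 → 2 → 7 → 4 → 5 → 9 → 6 → 1 → 10 → 14 → 8 → 15 → 16 → 12 → 11 → 17

Visit 13
13 → 3
3 → 2
2 → 7
7 → 4
4 → 5
5 → 9
9 → 6
6 → 1
1 → 10
10 → 14
14 → 8
8 → 15
8 → 16
14 → 12
12 → 11
9 → 17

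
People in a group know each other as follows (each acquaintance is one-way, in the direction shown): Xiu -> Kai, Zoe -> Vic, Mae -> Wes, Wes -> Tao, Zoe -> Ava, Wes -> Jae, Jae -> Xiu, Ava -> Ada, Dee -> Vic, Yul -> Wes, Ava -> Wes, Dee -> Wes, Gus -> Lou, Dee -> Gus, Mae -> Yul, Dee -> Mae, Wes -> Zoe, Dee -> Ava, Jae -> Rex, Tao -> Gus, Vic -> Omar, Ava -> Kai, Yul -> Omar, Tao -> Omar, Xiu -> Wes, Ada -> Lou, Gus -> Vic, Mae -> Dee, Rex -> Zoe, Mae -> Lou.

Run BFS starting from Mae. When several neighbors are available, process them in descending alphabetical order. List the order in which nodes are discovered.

Visit Mae; enqueue Yul, Wes, Lou, Dee → queue [Yul, Wes, Lou, Dee]
Visit Yul; enqueue Omar → queue [Wes, Lou, Dee, Omar]
Visit Wes; enqueue Zoe, Tao, Jae → queue [Lou, Dee, Omar, Zoe, Tao, Jae]
Visit Lou → queue [Dee, Omar, Zoe, Tao, Jae]
Visit Dee; enqueue Vic, Gus, Ava → queue [Omar, Zoe, Tao, Jae, Vic, Gus, Ava]
Visit Omar → queue [Zoe, Tao, Jae, Vic, Gus, Ava]
Visit Zoe → queue [Tao, Jae, Vic, Gus, Ava]
Visit Tao → queue [Jae, Vic, Gus, Ava]
Visit Jae; enqueue Xiu, Rex → queue [Vic, Gus, Ava, Xiu, Rex]
Visit Vic → queue [Gus, Ava, Xiu, Rex]
Visit Gus → queue [Ava, Xiu, Rex]
Visit Ava; enqueue Kai, Ada → queue [Xiu, Rex, Kai, Ada]
Visit Xiu → queue [Rex, Kai, Ada]
Visit Rex → queue [Kai, Ada]
Visit Kai → queue [Ada]
Visit Ada → queue []

Mae, Yul, Wes, Lou, Dee, Omar, Zoe, Tao, Jae, Vic, Gus, Ava, Xiu, Rex, Kai, Ada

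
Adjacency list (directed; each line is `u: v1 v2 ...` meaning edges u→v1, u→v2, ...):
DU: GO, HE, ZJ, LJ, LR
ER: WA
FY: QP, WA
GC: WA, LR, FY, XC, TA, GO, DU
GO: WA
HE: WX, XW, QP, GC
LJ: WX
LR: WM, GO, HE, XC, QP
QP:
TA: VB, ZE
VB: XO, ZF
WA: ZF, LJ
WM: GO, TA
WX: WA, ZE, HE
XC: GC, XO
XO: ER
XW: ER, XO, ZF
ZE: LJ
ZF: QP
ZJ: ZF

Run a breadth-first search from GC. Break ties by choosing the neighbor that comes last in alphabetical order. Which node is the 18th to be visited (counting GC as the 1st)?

Visit GC; enqueue XC, WA, TA, LR, GO, FY, DU → queue [XC, WA, TA, LR, GO, FY, DU]
Visit XC; enqueue XO → queue [WA, TA, LR, GO, FY, DU, XO]
Visit WA; enqueue ZF, LJ → queue [TA, LR, GO, FY, DU, XO, ZF, LJ]
Visit TA; enqueue ZE, VB → queue [LR, GO, FY, DU, XO, ZF, LJ, ZE, VB]
Visit LR; enqueue WM, QP, HE → queue [GO, FY, DU, XO, ZF, LJ, ZE, VB, WM, QP, HE]
Visit GO → queue [FY, DU, XO, ZF, LJ, ZE, VB, WM, QP, HE]
Visit FY → queue [DU, XO, ZF, LJ, ZE, VB, WM, QP, HE]
Visit DU; enqueue ZJ → queue [XO, ZF, LJ, ZE, VB, WM, QP, HE, ZJ]
Visit XO; enqueue ER → queue [ZF, LJ, ZE, VB, WM, QP, HE, ZJ, ER]
Visit ZF → queue [LJ, ZE, VB, WM, QP, HE, ZJ, ER]
Visit LJ; enqueue WX → queue [ZE, VB, WM, QP, HE, ZJ, ER, WX]
Visit ZE → queue [VB, WM, QP, HE, ZJ, ER, WX]
Visit VB → queue [WM, QP, HE, ZJ, ER, WX]
Visit WM → queue [QP, HE, ZJ, ER, WX]
Visit QP → queue [HE, ZJ, ER, WX]
Visit HE; enqueue XW → queue [ZJ, ER, WX, XW]
Visit ZJ → queue [ER, WX, XW]
Visit ER → queue [WX, XW]
Visit WX → queue [XW]
Visit XW → queue []

Visit order: GC, XC, WA, TA, LR, GO, FY, DU, XO, ZF, LJ, ZE, VB, WM, QP, HE, ZJ, ER, WX, XW

ER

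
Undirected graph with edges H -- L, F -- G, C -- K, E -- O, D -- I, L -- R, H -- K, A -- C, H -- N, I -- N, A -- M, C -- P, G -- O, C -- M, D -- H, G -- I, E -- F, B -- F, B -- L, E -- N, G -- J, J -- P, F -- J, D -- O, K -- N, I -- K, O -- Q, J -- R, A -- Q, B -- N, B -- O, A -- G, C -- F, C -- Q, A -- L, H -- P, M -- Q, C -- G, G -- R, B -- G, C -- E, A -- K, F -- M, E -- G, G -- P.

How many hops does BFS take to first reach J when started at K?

3

Level 0: K
Level 1: A, C, H, I, N
Level 2: B, D, E, F, G, L, M, P, Q
Level 3: J, O, R
J first appears at level 3.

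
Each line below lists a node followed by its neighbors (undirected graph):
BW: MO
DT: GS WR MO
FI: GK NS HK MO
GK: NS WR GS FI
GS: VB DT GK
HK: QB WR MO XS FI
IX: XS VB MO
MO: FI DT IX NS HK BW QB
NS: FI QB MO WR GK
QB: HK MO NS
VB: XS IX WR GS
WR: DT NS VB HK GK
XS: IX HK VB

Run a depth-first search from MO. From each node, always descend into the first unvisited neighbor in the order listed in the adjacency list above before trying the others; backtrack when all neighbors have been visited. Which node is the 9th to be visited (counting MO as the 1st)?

Visit MO
MO → FI
FI → GK
GK → NS
NS → QB
QB → HK
HK → WR
WR → DT
DT → GS
GS → VB
VB → XS
XS → IX
MO → BW

Visit order: MO, FI, GK, NS, QB, HK, WR, DT, GS, VB, XS, IX, BW

GS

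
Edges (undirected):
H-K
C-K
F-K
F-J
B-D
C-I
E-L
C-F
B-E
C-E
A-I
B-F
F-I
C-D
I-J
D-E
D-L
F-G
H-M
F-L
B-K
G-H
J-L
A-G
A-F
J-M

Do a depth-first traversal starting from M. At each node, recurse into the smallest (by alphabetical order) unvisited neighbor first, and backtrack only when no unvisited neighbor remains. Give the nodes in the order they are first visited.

Visit M
M → H
H → G
G → A
A → F
F → B
B → D
D → C
C → E
E → L
L → J
J → I
C → K

M -> H -> G -> A -> F -> B -> D -> C -> E -> L -> J -> I -> K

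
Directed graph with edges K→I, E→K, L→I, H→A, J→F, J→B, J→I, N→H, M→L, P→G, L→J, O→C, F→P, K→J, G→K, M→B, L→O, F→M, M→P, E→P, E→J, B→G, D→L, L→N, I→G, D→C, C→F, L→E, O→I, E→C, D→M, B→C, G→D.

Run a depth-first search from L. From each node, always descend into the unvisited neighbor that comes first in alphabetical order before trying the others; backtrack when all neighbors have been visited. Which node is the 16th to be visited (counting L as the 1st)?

O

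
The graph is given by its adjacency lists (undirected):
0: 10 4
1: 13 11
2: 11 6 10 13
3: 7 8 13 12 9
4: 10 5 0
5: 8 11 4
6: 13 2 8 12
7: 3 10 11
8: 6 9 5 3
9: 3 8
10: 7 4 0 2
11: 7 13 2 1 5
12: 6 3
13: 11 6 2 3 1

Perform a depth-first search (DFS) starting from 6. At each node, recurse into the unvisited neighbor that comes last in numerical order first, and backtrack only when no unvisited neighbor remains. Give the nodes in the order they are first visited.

6, 13, 11, 7, 10, 4, 5, 8, 9, 3, 12, 0, 2, 1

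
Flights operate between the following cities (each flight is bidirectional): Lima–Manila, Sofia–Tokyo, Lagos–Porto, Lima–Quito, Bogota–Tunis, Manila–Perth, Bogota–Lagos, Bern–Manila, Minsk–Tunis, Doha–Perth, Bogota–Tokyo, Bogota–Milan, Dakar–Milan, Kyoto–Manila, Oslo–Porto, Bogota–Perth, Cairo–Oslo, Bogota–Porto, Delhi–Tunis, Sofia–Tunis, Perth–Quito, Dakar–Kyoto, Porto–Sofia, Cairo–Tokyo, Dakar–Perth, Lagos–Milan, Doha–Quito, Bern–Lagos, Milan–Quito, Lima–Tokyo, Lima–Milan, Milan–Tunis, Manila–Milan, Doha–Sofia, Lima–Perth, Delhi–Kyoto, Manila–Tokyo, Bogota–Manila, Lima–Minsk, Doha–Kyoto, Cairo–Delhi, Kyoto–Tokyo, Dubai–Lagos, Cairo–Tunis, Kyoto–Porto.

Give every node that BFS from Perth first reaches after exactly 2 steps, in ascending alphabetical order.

Level 0: Perth
Level 1: Bogota, Dakar, Doha, Lima, Manila, Quito
Level 2: Bern, Kyoto, Lagos, Milan, Minsk, Porto, Sofia, Tokyo, Tunis
Level 3: Cairo, Delhi, Dubai, Oslo

Bern, Kyoto, Lagos, Milan, Minsk, Porto, Sofia, Tokyo, Tunis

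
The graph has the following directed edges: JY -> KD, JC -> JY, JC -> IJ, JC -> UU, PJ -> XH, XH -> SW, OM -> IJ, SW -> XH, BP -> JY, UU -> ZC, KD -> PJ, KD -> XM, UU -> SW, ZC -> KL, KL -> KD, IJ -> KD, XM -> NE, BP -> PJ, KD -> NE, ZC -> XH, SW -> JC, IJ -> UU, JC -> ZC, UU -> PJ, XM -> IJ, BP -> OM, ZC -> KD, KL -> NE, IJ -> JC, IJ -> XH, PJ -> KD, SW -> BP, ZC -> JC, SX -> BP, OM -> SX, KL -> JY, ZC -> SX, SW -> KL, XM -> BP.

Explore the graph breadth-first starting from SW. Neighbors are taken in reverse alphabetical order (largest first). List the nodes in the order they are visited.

SW, XH, KL, JC, BP, NE, KD, JY, ZC, UU, IJ, PJ, OM, XM, SX

Visit SW; enqueue XH, KL, JC, BP → queue [XH, KL, JC, BP]
Visit XH → queue [KL, JC, BP]
Visit KL; enqueue NE, KD, JY → queue [JC, BP, NE, KD, JY]
Visit JC; enqueue ZC, UU, IJ → queue [BP, NE, KD, JY, ZC, UU, IJ]
Visit BP; enqueue PJ, OM → queue [NE, KD, JY, ZC, UU, IJ, PJ, OM]
Visit NE → queue [KD, JY, ZC, UU, IJ, PJ, OM]
Visit KD; enqueue XM → queue [JY, ZC, UU, IJ, PJ, OM, XM]
Visit JY → queue [ZC, UU, IJ, PJ, OM, XM]
Visit ZC; enqueue SX → queue [UU, IJ, PJ, OM, XM, SX]
Visit UU → queue [IJ, PJ, OM, XM, SX]
Visit IJ → queue [PJ, OM, XM, SX]
Visit PJ → queue [OM, XM, SX]
Visit OM → queue [XM, SX]
Visit XM → queue [SX]
Visit SX → queue []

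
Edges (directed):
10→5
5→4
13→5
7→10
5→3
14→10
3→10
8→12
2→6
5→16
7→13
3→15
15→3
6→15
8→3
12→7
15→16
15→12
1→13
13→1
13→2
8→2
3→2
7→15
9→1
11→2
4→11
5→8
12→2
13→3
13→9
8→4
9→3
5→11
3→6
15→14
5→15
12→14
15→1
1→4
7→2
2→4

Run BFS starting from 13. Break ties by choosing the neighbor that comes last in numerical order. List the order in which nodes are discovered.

13, 9, 5, 3, 2, 1, 16, 15, 11, 8, 4, 10, 6, 14, 12, 7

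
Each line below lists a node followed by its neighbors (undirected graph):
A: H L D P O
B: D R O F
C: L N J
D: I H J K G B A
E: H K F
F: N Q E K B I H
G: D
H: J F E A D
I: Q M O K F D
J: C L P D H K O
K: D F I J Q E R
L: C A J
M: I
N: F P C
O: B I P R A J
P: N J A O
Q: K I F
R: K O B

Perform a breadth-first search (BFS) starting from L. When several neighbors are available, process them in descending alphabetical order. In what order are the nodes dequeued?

L, J, C, A, P, O, K, H, D, N, R, I, B, Q, F, E, G, M

Visit L; enqueue J, C, A → queue [J, C, A]
Visit J; enqueue P, O, K, H, D → queue [C, A, P, O, K, H, D]
Visit C; enqueue N → queue [A, P, O, K, H, D, N]
Visit A → queue [P, O, K, H, D, N]
Visit P → queue [O, K, H, D, N]
Visit O; enqueue R, I, B → queue [K, H, D, N, R, I, B]
Visit K; enqueue Q, F, E → queue [H, D, N, R, I, B, Q, F, E]
Visit H → queue [D, N, R, I, B, Q, F, E]
Visit D; enqueue G → queue [N, R, I, B, Q, F, E, G]
Visit N → queue [R, I, B, Q, F, E, G]
Visit R → queue [I, B, Q, F, E, G]
Visit I; enqueue M → queue [B, Q, F, E, G, M]
Visit B → queue [Q, F, E, G, M]
Visit Q → queue [F, E, G, M]
Visit F → queue [E, G, M]
Visit E → queue [G, M]
Visit G → queue [M]
Visit M → queue []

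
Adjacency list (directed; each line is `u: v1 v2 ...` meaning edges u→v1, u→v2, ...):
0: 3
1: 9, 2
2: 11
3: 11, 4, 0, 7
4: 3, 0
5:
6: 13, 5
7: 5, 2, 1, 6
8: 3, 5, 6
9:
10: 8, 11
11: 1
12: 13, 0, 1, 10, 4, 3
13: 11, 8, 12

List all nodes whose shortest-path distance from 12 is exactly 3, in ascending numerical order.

Level 0: 12
Level 1: 0, 1, 3, 4, 10, 13
Level 2: 2, 7, 8, 9, 11
Level 3: 5, 6

5, 6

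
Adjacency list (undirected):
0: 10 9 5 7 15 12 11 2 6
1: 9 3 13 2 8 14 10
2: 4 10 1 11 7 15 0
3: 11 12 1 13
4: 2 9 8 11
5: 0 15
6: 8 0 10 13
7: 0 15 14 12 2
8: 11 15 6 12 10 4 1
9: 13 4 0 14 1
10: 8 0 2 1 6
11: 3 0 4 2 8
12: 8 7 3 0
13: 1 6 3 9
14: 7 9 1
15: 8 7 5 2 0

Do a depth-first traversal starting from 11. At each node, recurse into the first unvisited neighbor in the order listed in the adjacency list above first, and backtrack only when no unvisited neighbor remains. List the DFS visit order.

11 → 3 → 12 → 8 → 15 → 7 → 0 → 10 → 2 → 4 → 9 → 13 → 1 → 14 → 6 → 5

Visit 11
11 → 3
3 → 12
12 → 8
8 → 15
15 → 7
7 → 0
0 → 10
10 → 2
2 → 4
4 → 9
9 → 13
13 → 1
1 → 14
13 → 6
0 → 5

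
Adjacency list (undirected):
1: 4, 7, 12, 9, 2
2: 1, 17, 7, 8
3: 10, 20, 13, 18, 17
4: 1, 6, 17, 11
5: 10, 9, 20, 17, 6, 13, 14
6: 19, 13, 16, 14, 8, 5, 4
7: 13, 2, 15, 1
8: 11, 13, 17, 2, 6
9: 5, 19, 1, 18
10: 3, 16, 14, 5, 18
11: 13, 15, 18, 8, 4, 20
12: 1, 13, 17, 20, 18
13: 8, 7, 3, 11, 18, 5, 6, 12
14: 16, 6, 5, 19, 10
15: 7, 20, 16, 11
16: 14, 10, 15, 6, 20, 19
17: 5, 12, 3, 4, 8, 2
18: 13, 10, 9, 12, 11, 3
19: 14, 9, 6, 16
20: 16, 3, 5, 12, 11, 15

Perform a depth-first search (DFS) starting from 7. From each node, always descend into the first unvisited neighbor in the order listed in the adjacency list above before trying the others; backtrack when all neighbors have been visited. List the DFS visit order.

7 -> 13 -> 8 -> 11 -> 15 -> 20 -> 16 -> 14 -> 6 -> 19 -> 9 -> 5 -> 10 -> 3 -> 18 -> 12 -> 1 -> 4 -> 17 -> 2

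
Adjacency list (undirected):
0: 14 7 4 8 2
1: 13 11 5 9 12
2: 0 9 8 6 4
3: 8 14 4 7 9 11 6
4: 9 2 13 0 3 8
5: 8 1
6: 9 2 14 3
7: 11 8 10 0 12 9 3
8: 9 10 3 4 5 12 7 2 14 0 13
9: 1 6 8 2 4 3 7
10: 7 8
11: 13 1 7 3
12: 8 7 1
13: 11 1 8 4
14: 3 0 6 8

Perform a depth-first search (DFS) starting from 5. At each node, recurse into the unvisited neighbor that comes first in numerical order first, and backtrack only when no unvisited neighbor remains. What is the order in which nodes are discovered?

Visit 5
5 → 1
1 → 9
9 → 2
2 → 0
0 → 4
4 → 3
3 → 6
6 → 14
14 → 8
8 → 7
7 → 10
7 → 11
11 → 13
7 → 12

5 1 9 2 0 4 3 6 14 8 7 10 11 13 12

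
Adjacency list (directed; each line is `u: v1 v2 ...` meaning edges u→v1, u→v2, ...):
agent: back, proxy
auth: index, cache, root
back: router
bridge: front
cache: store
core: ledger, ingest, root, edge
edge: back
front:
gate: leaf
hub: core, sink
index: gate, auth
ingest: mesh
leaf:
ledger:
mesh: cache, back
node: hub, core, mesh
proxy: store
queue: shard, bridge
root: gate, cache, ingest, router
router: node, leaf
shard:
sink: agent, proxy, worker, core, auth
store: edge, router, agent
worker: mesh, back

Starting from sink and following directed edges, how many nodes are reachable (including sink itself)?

20

BFS from sink visits: sink, agent, auth, core, proxy, worker, back, cache, index, root, edge, ingest, ledger, store, mesh, router, gate, leaf, node, hub
Reachable nodes: 20 of 24 total.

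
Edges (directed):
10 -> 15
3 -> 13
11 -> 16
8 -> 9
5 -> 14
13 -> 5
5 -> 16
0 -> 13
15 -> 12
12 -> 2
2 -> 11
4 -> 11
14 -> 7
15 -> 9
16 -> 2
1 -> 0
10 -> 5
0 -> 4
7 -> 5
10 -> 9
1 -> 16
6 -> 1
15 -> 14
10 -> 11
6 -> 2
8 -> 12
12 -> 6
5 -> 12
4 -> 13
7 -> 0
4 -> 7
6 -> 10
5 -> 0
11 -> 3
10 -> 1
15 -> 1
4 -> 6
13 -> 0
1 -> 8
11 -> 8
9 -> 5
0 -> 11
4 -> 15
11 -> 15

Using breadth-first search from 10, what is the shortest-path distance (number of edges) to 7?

3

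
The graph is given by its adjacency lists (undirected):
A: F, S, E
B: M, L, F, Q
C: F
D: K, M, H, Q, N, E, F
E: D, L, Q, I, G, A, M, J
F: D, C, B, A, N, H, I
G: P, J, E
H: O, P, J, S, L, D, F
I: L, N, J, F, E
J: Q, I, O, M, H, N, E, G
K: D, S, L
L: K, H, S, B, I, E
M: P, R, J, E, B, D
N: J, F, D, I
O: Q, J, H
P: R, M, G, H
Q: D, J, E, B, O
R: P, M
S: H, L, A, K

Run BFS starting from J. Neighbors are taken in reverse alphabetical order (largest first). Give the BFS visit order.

Visit J; enqueue Q, O, N, M, I, H, G, E → queue [Q, O, N, M, I, H, G, E]
Visit Q; enqueue D, B → queue [O, N, M, I, H, G, E, D, B]
Visit O → queue [N, M, I, H, G, E, D, B]
Visit N; enqueue F → queue [M, I, H, G, E, D, B, F]
Visit M; enqueue R, P → queue [I, H, G, E, D, B, F, R, P]
Visit I; enqueue L → queue [H, G, E, D, B, F, R, P, L]
Visit H; enqueue S → queue [G, E, D, B, F, R, P, L, S]
Visit G → queue [E, D, B, F, R, P, L, S]
Visit E; enqueue A → queue [D, B, F, R, P, L, S, A]
Visit D; enqueue K → queue [B, F, R, P, L, S, A, K]
Visit B → queue [F, R, P, L, S, A, K]
Visit F; enqueue C → queue [R, P, L, S, A, K, C]
Visit R → queue [P, L, S, A, K, C]
Visit P → queue [L, S, A, K, C]
Visit L → queue [S, A, K, C]
Visit S → queue [A, K, C]
Visit A → queue [K, C]
Visit K → queue [C]
Visit C → queue []

J Q O N M I H G E D B F R P L S A K C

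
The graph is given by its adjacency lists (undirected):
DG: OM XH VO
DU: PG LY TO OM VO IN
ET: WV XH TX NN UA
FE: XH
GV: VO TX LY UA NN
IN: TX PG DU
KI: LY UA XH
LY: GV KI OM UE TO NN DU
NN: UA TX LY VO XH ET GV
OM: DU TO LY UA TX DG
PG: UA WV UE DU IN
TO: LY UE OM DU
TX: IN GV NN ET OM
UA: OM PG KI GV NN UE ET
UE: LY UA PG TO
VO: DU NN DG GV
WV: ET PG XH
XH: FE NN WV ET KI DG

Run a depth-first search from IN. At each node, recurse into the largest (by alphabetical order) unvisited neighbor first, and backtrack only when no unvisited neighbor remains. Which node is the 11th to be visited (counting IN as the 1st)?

PG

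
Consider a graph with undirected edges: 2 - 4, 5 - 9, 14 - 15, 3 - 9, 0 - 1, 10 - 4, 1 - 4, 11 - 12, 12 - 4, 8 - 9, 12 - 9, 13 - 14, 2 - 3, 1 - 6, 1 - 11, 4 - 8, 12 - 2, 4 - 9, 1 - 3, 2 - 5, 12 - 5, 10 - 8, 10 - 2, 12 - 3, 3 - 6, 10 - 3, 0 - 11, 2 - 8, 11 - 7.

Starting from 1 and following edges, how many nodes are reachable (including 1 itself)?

13

BFS from 1 visits: 1, 0, 3, 4, 6, 11, 2, 9, 10, 12, 8, 7, 5
Reachable nodes: 13 of 16 total.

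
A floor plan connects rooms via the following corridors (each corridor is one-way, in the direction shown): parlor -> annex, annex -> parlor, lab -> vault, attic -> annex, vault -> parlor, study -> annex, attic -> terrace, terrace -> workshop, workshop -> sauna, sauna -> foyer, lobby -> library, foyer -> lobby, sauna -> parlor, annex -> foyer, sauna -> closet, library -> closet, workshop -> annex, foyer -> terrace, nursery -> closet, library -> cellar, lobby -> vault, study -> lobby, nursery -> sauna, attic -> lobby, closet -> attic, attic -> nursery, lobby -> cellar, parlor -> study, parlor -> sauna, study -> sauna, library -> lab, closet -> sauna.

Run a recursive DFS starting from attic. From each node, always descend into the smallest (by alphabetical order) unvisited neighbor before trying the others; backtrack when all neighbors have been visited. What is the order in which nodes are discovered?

attic, annex, foyer, lobby, cellar, library, closet, sauna, parlor, study, lab, vault, terrace, workshop, nursery

Visit attic
attic → annex
annex → foyer
foyer → lobby
lobby → cellar
lobby → library
library → closet
closet → sauna
sauna → parlor
parlor → study
library → lab
lab → vault
foyer → terrace
terrace → workshop
attic → nursery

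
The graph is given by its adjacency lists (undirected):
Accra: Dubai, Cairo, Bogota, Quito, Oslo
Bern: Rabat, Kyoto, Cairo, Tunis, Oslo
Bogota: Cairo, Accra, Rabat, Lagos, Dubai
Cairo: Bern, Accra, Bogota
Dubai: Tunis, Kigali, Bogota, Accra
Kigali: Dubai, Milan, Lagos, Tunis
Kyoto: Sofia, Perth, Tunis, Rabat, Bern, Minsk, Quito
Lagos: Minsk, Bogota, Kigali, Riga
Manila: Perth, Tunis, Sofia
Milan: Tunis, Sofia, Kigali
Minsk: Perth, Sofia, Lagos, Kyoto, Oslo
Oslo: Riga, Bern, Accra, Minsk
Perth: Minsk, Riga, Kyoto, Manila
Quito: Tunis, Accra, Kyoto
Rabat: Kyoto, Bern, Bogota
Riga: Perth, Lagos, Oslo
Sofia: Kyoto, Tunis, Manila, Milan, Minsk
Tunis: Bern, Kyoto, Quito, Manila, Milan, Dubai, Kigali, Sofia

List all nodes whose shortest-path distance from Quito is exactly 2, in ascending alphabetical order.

Level 0: Quito
Level 1: Accra, Kyoto, Tunis
Level 2: Bern, Bogota, Cairo, Dubai, Kigali, Manila, Milan, Minsk, Oslo, Perth, Rabat, Sofia
Level 3: Lagos, Riga

Bern, Bogota, Cairo, Dubai, Kigali, Manila, Milan, Minsk, Oslo, Perth, Rabat, Sofia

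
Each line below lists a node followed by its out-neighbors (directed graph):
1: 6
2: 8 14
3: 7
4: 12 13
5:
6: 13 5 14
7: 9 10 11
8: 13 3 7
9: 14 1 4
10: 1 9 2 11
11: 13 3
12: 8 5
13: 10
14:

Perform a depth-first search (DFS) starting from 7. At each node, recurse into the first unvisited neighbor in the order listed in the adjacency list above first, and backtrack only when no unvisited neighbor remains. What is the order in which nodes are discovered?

Visit 7
7 → 9
9 → 14
9 → 1
1 → 6
6 → 13
13 → 10
10 → 2
2 → 8
8 → 3
10 → 11
6 → 5
9 → 4
4 → 12

7, 9, 14, 1, 6, 13, 10, 2, 8, 3, 11, 5, 4, 12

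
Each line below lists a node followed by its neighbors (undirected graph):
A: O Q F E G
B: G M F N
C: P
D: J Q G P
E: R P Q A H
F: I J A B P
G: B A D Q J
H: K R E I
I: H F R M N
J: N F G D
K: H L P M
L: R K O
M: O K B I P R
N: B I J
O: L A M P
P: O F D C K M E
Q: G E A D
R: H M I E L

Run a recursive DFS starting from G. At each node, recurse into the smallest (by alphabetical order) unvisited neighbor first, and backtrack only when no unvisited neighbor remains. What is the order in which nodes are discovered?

Visit G
G → A
A → E
E → H
H → I
I → F
F → B
B → M
M → K
K → L
L → O
O → P
P → C
P → D
D → J
J → N
D → Q
L → R

G A E H I F B M K L O P C D J N Q R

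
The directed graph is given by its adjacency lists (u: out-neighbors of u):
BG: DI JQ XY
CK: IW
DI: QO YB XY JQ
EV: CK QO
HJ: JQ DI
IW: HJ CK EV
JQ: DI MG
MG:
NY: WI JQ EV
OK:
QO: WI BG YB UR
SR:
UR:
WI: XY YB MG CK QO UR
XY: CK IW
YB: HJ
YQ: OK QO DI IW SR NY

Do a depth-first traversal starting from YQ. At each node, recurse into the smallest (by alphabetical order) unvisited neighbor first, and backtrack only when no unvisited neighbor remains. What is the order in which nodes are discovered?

YQ → DI → JQ → MG → QO → BG → XY → CK → IW → EV → HJ → UR → WI → YB → NY → OK → SR

Visit YQ
YQ → DI
DI → JQ
JQ → MG
DI → QO
QO → BG
BG → XY
XY → CK
CK → IW
IW → EV
IW → HJ
QO → UR
QO → WI
WI → YB
YQ → NY
YQ → OK
YQ → SR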